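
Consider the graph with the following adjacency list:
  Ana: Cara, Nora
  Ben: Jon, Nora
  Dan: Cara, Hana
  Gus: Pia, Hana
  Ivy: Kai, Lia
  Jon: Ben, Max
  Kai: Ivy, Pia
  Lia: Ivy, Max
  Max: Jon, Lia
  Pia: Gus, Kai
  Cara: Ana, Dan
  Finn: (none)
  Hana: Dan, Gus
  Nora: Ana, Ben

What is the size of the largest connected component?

13

Finn is isolated — a component by itself.
Starting from Ana we can reach Ana, Ben, Dan, Gus, Ivy, Jon, Kai, Lia, Max, Pia, Cara, Hana, Nora. That is one component of size 13.
The largest has 13 vertices.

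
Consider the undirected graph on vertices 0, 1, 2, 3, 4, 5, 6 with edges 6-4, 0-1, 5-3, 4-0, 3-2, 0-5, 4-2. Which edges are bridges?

0-1, 4-6

The edges on the cycle 4-0-5-3-2-4 are not bridges since each lies on that cycle.
But removing 0-1 disconnects 0 from 1; removing 6-4 disconnects 6 from 4 — these are bridges.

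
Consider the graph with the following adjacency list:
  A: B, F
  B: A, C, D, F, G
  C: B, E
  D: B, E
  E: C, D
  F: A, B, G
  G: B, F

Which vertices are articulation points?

Removing B increases the component count from 1 to 2, so B is a cut vertex.
By contrast removing D leaves 1 component; it is not a cut vertex. No other vertex is a cut vertex either.

B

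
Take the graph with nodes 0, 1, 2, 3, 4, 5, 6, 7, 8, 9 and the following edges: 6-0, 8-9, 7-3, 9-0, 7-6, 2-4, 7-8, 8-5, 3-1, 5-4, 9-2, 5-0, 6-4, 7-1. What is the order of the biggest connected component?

Starting from 0 we can reach 0, 1, 2, 3, 4, 5, 6, 7, 8, 9. That is one component of size 10.
The largest has 10 vertices.

10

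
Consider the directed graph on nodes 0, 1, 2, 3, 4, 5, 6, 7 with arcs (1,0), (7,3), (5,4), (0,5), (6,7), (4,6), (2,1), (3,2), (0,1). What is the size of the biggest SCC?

8

{0, 1, 2, 3, 4, 5, 6, 7} are all mutually reachable — one SCC of size 8.
The largest has 8 vertices.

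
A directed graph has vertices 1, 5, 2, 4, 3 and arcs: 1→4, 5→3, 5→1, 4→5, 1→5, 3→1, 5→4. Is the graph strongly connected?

No

There is no directed path from 2 to 1, so the graph is not strongly connected.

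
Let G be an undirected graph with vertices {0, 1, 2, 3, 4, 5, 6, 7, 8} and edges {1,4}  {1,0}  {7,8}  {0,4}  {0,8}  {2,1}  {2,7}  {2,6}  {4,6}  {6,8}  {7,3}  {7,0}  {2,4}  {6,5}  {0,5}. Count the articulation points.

1

Removing 7 increases the component count from 1 to 2, so 7 is a cut vertex.
By contrast removing 4 leaves 1 component; it is not a cut vertex. No other vertex is a cut vertex either.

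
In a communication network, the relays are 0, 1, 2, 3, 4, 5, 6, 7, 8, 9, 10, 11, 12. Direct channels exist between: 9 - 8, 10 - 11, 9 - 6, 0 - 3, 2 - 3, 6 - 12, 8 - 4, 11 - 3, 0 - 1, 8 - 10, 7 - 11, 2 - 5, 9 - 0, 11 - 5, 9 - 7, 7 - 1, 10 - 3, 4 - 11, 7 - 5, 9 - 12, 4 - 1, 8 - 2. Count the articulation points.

Removing 9 increases the component count from 1 to 2, so 9 is a cut vertex.
By contrast removing 3 leaves 1 component; it is not a cut vertex. No other vertex is a cut vertex either.

1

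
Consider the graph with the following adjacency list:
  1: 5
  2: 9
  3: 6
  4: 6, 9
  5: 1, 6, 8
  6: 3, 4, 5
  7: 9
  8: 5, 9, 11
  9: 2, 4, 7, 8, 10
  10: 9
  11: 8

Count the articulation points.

4

Removing 5 increases the component count from 1 to 2, so 5 is a cut vertex.
Removing 6 increases the component count from 1 to 2, so 6 is a cut vertex.
Removing 8 increases the component count from 1 to 2, so 8 is a cut vertex.
Likewise 9 is a cut vertex.
By contrast removing 1 leaves 1 component; it is not a cut vertex. No other vertex is a cut vertex either.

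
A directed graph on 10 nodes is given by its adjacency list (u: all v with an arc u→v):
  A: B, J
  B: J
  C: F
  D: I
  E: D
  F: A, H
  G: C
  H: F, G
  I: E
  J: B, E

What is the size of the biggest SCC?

4

{C, F, G, H} are all mutually reachable — one SCC of size 4.
{D, E, I} are all mutually reachable — one SCC of size 3.
{B, J} are all mutually reachable — one SCC of size 2.
{A} is an SCC by itself.
The largest has 4 vertices.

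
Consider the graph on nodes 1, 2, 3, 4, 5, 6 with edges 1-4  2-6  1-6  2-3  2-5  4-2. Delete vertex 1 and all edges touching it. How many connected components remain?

With 1 gone, the remaining components are: {2, 3, 4, 5, 6}.
That is 1 component.

1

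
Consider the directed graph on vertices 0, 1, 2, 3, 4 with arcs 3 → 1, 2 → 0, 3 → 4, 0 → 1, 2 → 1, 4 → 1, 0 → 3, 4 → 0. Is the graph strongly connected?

No

There is no directed path from 1 to 0, so the graph is not strongly connected.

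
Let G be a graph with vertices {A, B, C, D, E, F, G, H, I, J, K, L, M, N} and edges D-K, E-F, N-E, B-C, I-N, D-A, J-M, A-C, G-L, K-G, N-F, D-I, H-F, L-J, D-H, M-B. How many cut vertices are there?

1

Removing D increases the component count from 1 to 2, so D is a cut vertex.
By contrast removing K leaves 1 component; it is not a cut vertex. No other vertex is a cut vertex either.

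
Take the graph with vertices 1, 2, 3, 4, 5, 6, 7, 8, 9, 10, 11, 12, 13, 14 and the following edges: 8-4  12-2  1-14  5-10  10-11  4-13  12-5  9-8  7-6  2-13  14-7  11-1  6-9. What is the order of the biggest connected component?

3 is isolated — a component by itself.
Starting from 1 we can reach 1, 2, 4, 5, 6, 7, 8, 9, 10, 11, 12, 13, 14. That is one component of size 13.
The largest has 13 vertices.

13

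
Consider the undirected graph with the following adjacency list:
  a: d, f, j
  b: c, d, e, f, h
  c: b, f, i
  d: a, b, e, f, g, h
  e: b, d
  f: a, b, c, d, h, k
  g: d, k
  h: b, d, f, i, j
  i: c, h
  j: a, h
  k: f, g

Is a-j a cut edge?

After removing a-j, the path a-d-h-j still connects them, so the edge is not a bridge.

No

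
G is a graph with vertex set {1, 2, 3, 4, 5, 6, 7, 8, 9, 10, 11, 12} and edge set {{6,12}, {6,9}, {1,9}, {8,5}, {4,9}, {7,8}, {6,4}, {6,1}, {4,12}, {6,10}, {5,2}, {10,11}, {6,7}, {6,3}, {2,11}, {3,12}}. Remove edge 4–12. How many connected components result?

4 and 12 are still connected via 4-6-12, so the component count stays at 1.

1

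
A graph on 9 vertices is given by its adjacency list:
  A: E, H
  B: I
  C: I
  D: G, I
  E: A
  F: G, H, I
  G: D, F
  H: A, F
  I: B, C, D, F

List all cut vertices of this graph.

A, F, H, I

Removing A increases the component count from 1 to 2, so A is a cut vertex.
Removing F increases the component count from 1 to 2, so F is a cut vertex.
Removing H increases the component count from 1 to 2, so H is a cut vertex.
Likewise I is a cut vertex.
By contrast removing D leaves 1 component; it is not a cut vertex. No other vertex is a cut vertex either.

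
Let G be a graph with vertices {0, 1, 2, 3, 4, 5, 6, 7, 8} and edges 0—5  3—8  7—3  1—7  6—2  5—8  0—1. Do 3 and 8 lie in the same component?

From 3 we can reach 0, 1, 3, 5, 7, 8, which includes 8.

Yes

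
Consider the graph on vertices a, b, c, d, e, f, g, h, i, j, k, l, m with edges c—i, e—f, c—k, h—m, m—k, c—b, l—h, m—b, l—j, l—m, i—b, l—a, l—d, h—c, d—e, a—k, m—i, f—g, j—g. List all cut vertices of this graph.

l

Removing l increases the component count from 1 to 2, so l is a cut vertex.
By contrast removing e leaves 1 component; it is not a cut vertex. No other vertex is a cut vertex either.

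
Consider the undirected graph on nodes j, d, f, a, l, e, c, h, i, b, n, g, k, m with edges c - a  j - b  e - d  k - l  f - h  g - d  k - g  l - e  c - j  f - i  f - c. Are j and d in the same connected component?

The component containing j is {a, b, c, f, h, i, j}, and d is not in it.

No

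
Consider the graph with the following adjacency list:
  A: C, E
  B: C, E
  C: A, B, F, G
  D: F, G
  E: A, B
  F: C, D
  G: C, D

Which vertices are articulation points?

C

Removing C increases the component count from 1 to 2, so C is a cut vertex.
By contrast removing B leaves 1 component; it is not a cut vertex. No other vertex is a cut vertex either.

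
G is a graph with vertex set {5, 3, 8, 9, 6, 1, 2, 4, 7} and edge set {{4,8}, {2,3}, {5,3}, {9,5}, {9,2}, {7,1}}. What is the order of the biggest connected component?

4

6 is isolated — a component by itself.
Starting from 1 we can reach 1, 7. That is one component of size 2.
Starting from 4 we can reach 4, 8. That is one component of size 2.
Starting from 2 we can reach 2, 3, 5, 9. That is one component of size 4.
The largest has 4 vertices.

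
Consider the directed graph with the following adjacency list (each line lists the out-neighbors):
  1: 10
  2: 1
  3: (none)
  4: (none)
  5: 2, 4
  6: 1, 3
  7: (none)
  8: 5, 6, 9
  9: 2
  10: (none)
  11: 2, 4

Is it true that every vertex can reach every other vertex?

No

There is no directed path from 4 to 1, so the graph is not strongly connected.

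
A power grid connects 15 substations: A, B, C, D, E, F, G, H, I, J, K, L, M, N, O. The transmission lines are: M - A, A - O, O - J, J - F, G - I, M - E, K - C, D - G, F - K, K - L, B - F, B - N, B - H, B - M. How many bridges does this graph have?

The edges on the cycle B-M-A-O-J-F-B are not bridges since each lies on that cycle.
But removing G - I disconnects G from I; removing K - L disconnects K from L; removing F - K disconnects F from K; removing C - K disconnects C from K — these are bridges.
In total 8 edges are bridges.

8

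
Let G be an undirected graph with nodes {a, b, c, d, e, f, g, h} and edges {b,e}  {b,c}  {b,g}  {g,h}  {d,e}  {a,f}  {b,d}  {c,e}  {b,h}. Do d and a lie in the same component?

The component containing d is {b, c, d, e, g, h}, and a is not in it.

No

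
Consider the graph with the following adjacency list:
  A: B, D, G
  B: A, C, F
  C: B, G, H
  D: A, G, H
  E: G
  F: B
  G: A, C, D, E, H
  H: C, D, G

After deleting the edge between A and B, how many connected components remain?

A and B are still connected via A-G-C-B, so the component count stays at 1.

1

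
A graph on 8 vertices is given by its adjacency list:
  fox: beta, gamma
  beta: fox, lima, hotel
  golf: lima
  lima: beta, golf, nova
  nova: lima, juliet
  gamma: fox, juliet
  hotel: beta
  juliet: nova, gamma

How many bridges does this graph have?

2

The edges on the cycle gamma-fox-beta-lima-nova-juliet-gamma are not bridges since each lies on that cycle.
But removing lima-golf disconnects lima from golf; removing beta-hotel disconnects beta from hotel — these are bridges.
That makes 2 bridges.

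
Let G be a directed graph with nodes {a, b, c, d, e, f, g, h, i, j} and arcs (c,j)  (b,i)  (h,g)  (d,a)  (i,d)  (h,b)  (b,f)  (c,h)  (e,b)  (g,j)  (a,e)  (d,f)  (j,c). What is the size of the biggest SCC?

5

{a, b, d, e, i} are all mutually reachable — one SCC of size 5.
{c, g, h, j} are all mutually reachable — one SCC of size 4.
{f} is an SCC by itself.
The largest has 5 vertices.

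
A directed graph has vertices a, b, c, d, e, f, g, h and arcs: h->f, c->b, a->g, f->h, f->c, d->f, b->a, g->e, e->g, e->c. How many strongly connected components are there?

3

{a, b, c, e, g} are all mutually reachable — one SCC of size 5.
{f, h} are all mutually reachable — one SCC of size 2.
{d} is an SCC by itself.
That gives 3 strongly connected components.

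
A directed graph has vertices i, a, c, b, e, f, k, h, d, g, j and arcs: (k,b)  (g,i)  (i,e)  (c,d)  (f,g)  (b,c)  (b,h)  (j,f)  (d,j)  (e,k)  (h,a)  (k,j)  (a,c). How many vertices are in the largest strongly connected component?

{a, b, c, d, e, f, g, h, i, j, k} are all mutually reachable — one SCC of size 11.
The largest has 11 vertices.

11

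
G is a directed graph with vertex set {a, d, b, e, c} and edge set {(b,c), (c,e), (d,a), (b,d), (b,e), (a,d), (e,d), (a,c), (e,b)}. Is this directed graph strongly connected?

From c we can reach every vertex (a, b, c, d, e), and every vertex can reach c (a, b, c, d, e). So the whole graph is one strongly connected component.

Yes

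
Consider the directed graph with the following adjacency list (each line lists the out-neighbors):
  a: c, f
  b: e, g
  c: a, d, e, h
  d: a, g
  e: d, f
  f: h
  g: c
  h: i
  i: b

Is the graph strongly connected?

From g we can reach every vertex (a, b, c, d, e, f, g, h, i), and every vertex can reach g (a, b, c, d, e, f, g, h, i). So the whole graph is one strongly connected component.

Yes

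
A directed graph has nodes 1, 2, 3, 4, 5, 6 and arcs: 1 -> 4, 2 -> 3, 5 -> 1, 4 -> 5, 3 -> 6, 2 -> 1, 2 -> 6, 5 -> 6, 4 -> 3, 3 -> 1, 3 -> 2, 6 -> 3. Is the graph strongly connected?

Yes

From 5 we can reach every vertex (1, 2, 3, 4, 5, 6), and every vertex can reach 5 (1, 2, 3, 4, 5, 6). So the whole graph is one strongly connected component.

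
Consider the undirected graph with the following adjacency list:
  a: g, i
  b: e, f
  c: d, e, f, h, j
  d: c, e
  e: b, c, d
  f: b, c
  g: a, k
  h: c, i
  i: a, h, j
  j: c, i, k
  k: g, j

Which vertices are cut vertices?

c

Removing c increases the component count from 1 to 2, so c is a cut vertex.
By contrast removing i leaves 1 component; it is not a cut vertex. No other vertex is a cut vertex either.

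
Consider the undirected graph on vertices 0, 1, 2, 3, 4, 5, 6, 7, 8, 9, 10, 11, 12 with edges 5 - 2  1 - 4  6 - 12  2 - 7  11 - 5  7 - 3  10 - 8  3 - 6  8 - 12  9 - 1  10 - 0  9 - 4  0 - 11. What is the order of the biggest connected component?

Starting from 1 we can reach 1, 4, 9. That is one component of size 3.
Starting from 0 we can reach 0, 2, 3, 5, 6, 7, 8, 10, 11, 12. That is one component of size 10.
The largest has 10 vertices.

10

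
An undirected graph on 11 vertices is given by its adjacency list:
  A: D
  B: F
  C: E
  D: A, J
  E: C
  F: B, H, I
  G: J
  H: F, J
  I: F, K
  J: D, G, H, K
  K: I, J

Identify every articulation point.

Removing D increases the component count from 2 to 3, so D is a cut vertex.
Removing F increases the component count from 2 to 3, so F is a cut vertex.
Removing J increases the component count from 2 to 4, so J is a cut vertex.
By contrast removing E leaves 2 components; it is not a cut vertex. No other vertex is a cut vertex either.

D, F, J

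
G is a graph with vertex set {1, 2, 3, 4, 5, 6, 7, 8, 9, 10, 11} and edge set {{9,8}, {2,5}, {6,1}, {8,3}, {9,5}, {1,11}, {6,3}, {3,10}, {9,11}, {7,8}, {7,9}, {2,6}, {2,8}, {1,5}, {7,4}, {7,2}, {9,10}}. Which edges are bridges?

The edges on the cycle 7-2-6-1-11-9-7 are not bridges since each lies on that cycle.
But removing 7—4 disconnects 7 from 4 — this is a bridge.

4-7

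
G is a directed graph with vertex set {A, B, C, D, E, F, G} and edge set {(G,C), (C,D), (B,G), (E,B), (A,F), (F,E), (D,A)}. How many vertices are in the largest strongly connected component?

{A, B, C, D, E, F, G} are all mutually reachable — one SCC of size 7.
The largest has 7 vertices.

7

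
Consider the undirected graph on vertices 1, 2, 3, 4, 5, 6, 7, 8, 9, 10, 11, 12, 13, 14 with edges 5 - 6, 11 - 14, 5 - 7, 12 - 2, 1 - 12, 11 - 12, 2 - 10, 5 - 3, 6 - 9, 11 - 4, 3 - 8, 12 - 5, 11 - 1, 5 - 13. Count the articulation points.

6

Removing 2 increases the component count from 1 to 2, so 2 is a cut vertex.
Removing 3 increases the component count from 1 to 2, so 3 is a cut vertex.
Removing 5 increases the component count from 1 to 5, so 5 is a cut vertex.
Likewise 6, 11, 12 are cut vertices.
By contrast removing 13 leaves 1 component; it is not a cut vertex. No other vertex is a cut vertex either.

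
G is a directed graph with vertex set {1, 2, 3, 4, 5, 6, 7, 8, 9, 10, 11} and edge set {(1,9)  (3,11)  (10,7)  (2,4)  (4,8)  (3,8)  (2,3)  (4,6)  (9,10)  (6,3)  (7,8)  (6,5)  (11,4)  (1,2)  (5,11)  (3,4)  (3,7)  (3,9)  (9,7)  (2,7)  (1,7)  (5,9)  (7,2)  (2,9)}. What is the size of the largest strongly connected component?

{2, 3, 4, 5, 6, 7, 9, 10, 11} are all mutually reachable — one SCC of size 9.
{8} is an SCC by itself.
{1} is an SCC by itself.
The largest has 9 vertices.

9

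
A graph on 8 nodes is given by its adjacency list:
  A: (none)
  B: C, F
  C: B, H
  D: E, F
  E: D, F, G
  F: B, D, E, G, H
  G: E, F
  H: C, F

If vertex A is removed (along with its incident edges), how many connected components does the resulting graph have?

With A gone, the remaining components are: {B, C, D, E, F, G, H}.
That is 1 component.

1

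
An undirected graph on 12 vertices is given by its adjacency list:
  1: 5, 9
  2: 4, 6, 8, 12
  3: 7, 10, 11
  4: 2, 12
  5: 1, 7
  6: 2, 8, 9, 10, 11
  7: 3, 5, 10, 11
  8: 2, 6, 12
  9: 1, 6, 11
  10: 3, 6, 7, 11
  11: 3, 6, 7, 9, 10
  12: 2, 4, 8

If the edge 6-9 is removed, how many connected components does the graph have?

6 and 9 are still connected via 6-11-9, so the component count stays at 1.

1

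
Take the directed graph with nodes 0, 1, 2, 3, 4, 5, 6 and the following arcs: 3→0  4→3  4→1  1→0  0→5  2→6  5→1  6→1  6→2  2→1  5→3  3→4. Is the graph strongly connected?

There is no directed path from 0 to 6, so the graph is not strongly connected.

No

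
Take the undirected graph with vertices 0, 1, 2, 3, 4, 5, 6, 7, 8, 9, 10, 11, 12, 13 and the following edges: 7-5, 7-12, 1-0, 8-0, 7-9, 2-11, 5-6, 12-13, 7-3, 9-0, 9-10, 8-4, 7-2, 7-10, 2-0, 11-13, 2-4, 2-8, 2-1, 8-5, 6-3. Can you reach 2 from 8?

From 8 we can reach 0, 1, 2, 3, 4, 5, 6, 7, 8, 9, 10, 11, 12, 13, which includes 2.

Yes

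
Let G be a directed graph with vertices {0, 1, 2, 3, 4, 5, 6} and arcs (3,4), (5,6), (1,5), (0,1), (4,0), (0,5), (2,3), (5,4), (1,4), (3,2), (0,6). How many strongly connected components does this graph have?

3

{0, 1, 4, 5} are all mutually reachable — one SCC of size 4.
{2, 3} are all mutually reachable — one SCC of size 2.
{6} is an SCC by itself.
That gives 3 strongly connected components.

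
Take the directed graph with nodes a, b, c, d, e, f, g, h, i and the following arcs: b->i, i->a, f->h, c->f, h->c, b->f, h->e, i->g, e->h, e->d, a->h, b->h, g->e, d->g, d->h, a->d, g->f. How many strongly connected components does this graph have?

4

{c, d, e, f, g, h} are all mutually reachable — one SCC of size 6.
{b} is an SCC by itself.
{i} is an SCC by itself.
{a} is an SCC by itself.
That gives 4 strongly connected components.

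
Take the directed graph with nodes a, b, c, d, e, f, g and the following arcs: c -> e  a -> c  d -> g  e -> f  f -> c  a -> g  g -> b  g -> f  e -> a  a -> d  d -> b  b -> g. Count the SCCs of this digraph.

1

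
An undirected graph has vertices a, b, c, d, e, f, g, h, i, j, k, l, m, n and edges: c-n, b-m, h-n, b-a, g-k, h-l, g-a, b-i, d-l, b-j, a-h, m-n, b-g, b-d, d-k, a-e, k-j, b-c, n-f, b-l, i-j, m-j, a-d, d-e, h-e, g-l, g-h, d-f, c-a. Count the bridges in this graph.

The edges on the cycle b-c-n-f-d-b are not bridges since each lies on that cycle.
Every edge lies on some cycle, so there are no bridges.

0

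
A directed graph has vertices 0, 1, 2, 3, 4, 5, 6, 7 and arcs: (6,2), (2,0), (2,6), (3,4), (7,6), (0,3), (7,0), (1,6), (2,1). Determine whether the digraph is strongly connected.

There is no directed path from 5 to 3, so the graph is not strongly connected.

No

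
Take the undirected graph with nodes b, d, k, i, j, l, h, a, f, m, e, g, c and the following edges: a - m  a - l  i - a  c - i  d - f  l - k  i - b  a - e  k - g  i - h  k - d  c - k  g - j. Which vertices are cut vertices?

Removing a increases the component count from 1 to 3, so a is a cut vertex.
Removing d increases the component count from 1 to 2, so d is a cut vertex.
Removing g increases the component count from 1 to 2, so g is a cut vertex.
Likewise i, k are cut vertices.
By contrast removing e leaves 1 component; it is not a cut vertex. No other vertex is a cut vertex either.

a, d, g, i, k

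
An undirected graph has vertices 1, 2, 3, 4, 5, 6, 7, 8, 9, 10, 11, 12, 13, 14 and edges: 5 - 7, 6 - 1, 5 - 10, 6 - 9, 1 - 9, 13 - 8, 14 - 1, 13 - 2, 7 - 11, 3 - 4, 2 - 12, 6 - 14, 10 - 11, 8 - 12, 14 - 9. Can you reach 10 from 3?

The component containing 3 is {3, 4}, and 10 is not in it.

No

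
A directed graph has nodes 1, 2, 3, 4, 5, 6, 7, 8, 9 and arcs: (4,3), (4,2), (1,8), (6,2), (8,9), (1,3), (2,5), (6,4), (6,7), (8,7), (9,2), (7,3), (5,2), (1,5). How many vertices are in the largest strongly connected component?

{2, 5} are all mutually reachable — one SCC of size 2.
{8} is an SCC by itself.
{7} is an SCC by itself.
{9} is an SCC by itself.
{3} is an SCC by itself.
(and 3 more singleton SCCs)
The largest has 2 vertices.

2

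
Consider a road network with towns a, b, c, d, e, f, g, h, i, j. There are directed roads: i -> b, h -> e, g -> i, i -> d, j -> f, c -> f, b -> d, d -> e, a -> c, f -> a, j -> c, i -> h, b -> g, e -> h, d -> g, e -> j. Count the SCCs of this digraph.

{b, d, g, i} are all mutually reachable — one SCC of size 4.
{a, c, f} are all mutually reachable — one SCC of size 3.
{e, h} are all mutually reachable — one SCC of size 2.
{j} is an SCC by itself.
That gives 4 strongly connected components.

4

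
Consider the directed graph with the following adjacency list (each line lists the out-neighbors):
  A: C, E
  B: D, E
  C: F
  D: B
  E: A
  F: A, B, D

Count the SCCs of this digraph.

1

{A, B, C, D, E, F} are all mutually reachable — one SCC of size 6.
That gives 1 strongly connected component.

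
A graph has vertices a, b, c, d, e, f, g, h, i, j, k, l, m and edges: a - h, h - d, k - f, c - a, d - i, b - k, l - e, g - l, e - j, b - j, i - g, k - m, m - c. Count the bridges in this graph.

1

The edges on the cycle b-k-m-c-a-h-d-i-g-l-e-j-b are not bridges since each lies on that cycle.
But removing k - f disconnects k from f — this is a bridge.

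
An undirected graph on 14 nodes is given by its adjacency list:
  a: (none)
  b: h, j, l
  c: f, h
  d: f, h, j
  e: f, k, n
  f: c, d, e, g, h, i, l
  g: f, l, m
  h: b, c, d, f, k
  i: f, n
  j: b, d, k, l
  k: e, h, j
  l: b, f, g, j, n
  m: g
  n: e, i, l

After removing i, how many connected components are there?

2

With i gone, the remaining components are: {a}; {b, c, d, e, f, g, h, j, k, l, m, n}.
That is 2 components.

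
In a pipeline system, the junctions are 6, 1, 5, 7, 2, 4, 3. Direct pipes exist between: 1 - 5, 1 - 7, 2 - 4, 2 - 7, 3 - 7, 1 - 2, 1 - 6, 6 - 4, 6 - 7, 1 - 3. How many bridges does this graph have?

The edges on the cycle 1-3-7-2-1 are not bridges since each lies on that cycle.
But removing 5 - 1 disconnects 5 from 1 — this is a bridge.

1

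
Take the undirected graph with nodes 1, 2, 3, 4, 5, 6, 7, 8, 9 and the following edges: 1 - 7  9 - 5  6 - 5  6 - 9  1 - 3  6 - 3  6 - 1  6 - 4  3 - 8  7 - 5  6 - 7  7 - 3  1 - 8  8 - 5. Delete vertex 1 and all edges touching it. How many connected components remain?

With 1 gone, the remaining components are: {2}; {3, 4, 5, 6, 7, 8, 9}.
That is 2 components.

2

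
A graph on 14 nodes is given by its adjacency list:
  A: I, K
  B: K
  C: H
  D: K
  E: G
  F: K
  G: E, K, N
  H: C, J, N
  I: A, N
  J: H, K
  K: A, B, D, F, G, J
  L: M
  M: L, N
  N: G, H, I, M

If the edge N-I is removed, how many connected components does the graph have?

N and I are still connected via N-G-K-A-I, so the component count stays at 1.

1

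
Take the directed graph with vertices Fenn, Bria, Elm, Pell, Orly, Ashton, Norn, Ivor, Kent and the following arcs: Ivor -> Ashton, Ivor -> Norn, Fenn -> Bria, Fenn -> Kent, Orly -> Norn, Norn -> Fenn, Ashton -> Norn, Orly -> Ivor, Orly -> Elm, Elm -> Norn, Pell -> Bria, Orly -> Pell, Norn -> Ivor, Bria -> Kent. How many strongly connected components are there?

{Ivor, Norn, Ashton} are all mutually reachable — one SCC of size 3.
{Kent} is an SCC by itself.
{Fenn} is an SCC by itself.
{Pell} is an SCC by itself.
{Elm} is an SCC by itself.
(and 2 more singleton SCCs)
That gives 7 strongly connected components.

7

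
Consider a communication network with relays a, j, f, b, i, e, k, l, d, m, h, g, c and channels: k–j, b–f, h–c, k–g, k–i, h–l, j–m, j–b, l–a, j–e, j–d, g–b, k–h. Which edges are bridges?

The edges on the cycle k-j-b-g-k are not bridges since each lies on that cycle.
But removing h–c disconnects h from c; removing k–i disconnects k from i; removing b–f disconnects b from f; removing j–d disconnects j from d — these are bridges.
In total 9 edges are bridges.

a-l, b-f, c-h, d-j, e-j, h-k, h-l, i-k, j-m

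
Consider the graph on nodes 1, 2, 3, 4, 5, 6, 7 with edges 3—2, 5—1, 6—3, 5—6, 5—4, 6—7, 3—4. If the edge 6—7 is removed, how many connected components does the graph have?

2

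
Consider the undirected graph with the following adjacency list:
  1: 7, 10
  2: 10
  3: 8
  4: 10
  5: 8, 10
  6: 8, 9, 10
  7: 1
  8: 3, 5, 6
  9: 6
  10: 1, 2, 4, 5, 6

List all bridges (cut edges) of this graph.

1-10, 1-7, 10-2, 10-4, 3-8, 6-9

The edges on the cycle 5-10-6-8-5 are not bridges since each lies on that cycle.
But removing 10-4 disconnects 10 from 4; removing 10-1 disconnects 10 from 1; removing 8-3 disconnects 8 from 3; removing 7-1 disconnects 7 from 1 — these are bridges.
In total 6 edges are bridges.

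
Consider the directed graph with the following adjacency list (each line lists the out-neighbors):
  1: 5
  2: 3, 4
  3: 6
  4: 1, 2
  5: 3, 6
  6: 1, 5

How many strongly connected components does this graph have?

{1, 3, 5, 6} are all mutually reachable — one SCC of size 4.
{2, 4} are all mutually reachable — one SCC of size 2.
That gives 2 strongly connected components.

2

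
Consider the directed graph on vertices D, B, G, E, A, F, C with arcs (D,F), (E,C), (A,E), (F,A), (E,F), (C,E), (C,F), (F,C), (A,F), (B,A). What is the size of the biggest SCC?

4

{A, C, E, F} are all mutually reachable — one SCC of size 4.
{G} is an SCC by itself.
{B} is an SCC by itself.
{D} is an SCC by itself.
The largest has 4 vertices.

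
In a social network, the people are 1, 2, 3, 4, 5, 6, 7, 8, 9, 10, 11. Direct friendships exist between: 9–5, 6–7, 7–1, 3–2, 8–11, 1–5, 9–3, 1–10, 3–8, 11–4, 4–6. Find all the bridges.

1-10, 2-3

The edges on the cycle 9-3-8-11-4-6-7-1-5-9 are not bridges since each lies on that cycle.
But removing 3–2 disconnects 3 from 2; removing 10–1 disconnects 10 from 1 — these are bridges.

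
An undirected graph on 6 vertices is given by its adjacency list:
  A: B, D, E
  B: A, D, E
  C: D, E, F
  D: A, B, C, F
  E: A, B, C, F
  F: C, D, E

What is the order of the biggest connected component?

Starting from A we can reach A, B, C, D, E, F. That is one component of size 6.
The largest has 6 vertices.

6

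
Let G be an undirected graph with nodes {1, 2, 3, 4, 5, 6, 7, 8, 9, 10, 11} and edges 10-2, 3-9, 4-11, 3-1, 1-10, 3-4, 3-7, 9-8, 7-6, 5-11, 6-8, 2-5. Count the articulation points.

Removing 3 increases the component count from 1 to 2, so 3 is a cut vertex.
By contrast removing 7 leaves 1 component; it is not a cut vertex. No other vertex is a cut vertex either.

1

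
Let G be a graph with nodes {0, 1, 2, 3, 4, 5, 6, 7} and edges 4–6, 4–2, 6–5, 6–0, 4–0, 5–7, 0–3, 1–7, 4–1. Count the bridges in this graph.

2

The edges on the cycle 4-6-5-7-1-4 are not bridges since each lies on that cycle.
But removing 2–4 disconnects 2 from 4; removing 3–0 disconnects 3 from 0 — these are bridges.
That makes 2 bridges.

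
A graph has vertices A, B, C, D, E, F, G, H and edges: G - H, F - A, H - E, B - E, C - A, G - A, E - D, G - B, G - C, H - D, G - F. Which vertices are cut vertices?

Removing G increases the component count from 1 to 2, so G is a cut vertex.
By contrast removing A leaves 1 component; it is not a cut vertex. No other vertex is a cut vertex either.

G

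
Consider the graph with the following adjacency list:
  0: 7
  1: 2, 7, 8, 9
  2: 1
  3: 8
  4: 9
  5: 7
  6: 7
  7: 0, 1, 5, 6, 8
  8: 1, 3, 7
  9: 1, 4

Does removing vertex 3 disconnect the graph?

No

Deleting 3 leaves 1 component (was 1), so 3 is not a cut vertex.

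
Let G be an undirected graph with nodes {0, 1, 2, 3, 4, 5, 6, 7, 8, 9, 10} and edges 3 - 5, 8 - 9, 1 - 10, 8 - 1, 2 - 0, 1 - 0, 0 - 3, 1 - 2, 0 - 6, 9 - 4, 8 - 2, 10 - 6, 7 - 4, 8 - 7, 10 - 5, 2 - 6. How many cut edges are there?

0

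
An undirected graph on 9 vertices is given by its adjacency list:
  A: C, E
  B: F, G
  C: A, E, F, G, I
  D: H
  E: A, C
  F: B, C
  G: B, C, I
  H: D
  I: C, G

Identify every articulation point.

Removing C increases the component count from 2 to 3, so C is a cut vertex.
By contrast removing D leaves 2 components; it is not a cut vertex. No other vertex is a cut vertex either.

C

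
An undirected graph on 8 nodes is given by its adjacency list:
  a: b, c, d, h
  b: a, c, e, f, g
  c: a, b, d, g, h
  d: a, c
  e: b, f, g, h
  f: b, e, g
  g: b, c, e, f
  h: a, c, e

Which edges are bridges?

none

The edges on the cycle b-a-h-c-g-e-b are not bridges since each lies on that cycle.
Every edge lies on some cycle, so there are no bridges.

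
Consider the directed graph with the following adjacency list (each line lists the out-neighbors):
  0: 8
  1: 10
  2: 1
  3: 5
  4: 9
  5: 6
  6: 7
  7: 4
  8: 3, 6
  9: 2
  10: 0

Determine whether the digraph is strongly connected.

From 8 we can reach every vertex (0, 1, 2, 3, 4, 5, 6, 7, 8, 9, 10), and every vertex can reach 8 (0, 1, 2, 3, 4, 5, 6, 7, 8, 9, 10). So the whole graph is one strongly connected component.

Yes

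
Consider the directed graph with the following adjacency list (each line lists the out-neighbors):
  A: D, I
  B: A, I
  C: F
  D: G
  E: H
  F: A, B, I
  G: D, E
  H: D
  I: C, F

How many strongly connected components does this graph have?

{A, B, C, F, I} are all mutually reachable — one SCC of size 5.
{D, E, G, H} are all mutually reachable — one SCC of size 4.
That gives 2 strongly connected components.

2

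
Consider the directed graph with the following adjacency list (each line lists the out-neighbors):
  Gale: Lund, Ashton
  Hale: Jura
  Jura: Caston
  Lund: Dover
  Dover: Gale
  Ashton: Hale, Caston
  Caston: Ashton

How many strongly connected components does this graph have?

{Hale, Jura, Ashton, Caston} are all mutually reachable — one SCC of size 4.
{Gale, Lund, Dover} are all mutually reachable — one SCC of size 3.
That gives 2 strongly connected components.

2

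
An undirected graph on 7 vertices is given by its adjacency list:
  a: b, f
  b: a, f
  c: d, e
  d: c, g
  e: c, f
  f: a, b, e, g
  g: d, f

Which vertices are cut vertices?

Removing f increases the component count from 1 to 2, so f is a cut vertex.
By contrast removing c leaves 1 component; it is not a cut vertex. No other vertex is a cut vertex either.

f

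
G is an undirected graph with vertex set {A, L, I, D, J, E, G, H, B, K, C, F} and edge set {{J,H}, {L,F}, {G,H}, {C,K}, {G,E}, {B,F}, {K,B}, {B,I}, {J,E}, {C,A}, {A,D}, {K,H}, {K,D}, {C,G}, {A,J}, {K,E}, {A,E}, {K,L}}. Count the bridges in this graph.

1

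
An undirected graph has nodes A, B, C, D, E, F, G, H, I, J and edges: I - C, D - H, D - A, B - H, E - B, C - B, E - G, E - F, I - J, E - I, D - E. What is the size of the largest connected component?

10

Starting from A we can reach A, B, C, D, E, F, G, H, I, J. That is one component of size 10.
The largest has 10 vertices.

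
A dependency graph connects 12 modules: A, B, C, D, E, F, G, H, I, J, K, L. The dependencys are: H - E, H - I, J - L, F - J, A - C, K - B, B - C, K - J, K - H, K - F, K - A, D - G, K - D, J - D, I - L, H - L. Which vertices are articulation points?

D, H, K

Removing D increases the component count from 1 to 2, so D is a cut vertex.
Removing H increases the component count from 1 to 2, so H is a cut vertex.
Removing K increases the component count from 1 to 2, so K is a cut vertex.
By contrast removing C leaves 1 component; it is not a cut vertex. No other vertex is a cut vertex either.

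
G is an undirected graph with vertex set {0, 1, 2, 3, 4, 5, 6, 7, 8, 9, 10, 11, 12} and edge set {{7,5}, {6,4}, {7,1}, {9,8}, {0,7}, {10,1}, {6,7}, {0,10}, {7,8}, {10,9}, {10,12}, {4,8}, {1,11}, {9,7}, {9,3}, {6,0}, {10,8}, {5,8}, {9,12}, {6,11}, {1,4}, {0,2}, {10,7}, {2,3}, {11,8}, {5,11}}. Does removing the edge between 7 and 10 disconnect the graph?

No

After removing 7-10, the path 7-0-10 still connects them, so the edge is not a bridge.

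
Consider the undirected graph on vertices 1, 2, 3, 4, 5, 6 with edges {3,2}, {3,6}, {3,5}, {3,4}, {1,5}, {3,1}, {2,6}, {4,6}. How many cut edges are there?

The edges on the cycle 3-1-5-3 are not bridges since each lies on that cycle.
Every edge lies on some cycle, so there are no bridges.

0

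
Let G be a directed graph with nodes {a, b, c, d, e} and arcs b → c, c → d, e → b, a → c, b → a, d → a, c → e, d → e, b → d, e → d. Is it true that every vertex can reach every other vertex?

Yes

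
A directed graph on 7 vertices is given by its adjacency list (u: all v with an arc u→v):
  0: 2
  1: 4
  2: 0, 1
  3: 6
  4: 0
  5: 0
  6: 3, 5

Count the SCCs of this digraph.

3

{0, 1, 2, 4} are all mutually reachable — one SCC of size 4.
{3, 6} are all mutually reachable — one SCC of size 2.
{5} is an SCC by itself.
That gives 3 strongly connected components.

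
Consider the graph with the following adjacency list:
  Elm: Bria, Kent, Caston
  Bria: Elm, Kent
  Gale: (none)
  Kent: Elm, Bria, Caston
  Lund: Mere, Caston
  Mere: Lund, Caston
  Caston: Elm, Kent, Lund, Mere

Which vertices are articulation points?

Caston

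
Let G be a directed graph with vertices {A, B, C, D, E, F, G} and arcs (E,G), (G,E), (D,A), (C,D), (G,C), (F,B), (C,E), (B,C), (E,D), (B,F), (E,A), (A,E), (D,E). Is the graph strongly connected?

There is no directed path from A to B, so the graph is not strongly connected.

No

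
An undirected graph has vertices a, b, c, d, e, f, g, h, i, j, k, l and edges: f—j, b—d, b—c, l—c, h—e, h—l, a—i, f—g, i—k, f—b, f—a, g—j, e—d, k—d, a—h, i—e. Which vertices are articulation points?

Removing f increases the component count from 1 to 2, so f is a cut vertex.
By contrast removing h leaves 1 component; it is not a cut vertex. No other vertex is a cut vertex either.

f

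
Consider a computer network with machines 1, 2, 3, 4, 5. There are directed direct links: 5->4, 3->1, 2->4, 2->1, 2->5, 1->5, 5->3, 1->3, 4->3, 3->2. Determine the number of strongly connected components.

{1, 2, 3, 4, 5} are all mutually reachable — one SCC of size 5.
That gives 1 strongly connected component.

1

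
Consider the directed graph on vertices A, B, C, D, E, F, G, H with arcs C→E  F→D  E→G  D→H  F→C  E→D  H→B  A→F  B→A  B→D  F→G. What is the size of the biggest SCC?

{A, B, C, D, E, F, H} are all mutually reachable — one SCC of size 7.
{G} is an SCC by itself.
The largest has 7 vertices.

7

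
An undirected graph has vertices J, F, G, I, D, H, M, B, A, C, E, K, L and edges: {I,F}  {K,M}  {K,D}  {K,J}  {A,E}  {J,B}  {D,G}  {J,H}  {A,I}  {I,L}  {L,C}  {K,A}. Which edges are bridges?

A-E, A-I, A-K, B-J, C-L, D-G, D-K, F-I, H-J, I-L, J-K, K-M

removing B—J disconnects B from J; removing L—I disconnects L from I; removing J—K disconnects J from K; removing F—I disconnects F from I — these are bridges.
In total 12 edges are bridges.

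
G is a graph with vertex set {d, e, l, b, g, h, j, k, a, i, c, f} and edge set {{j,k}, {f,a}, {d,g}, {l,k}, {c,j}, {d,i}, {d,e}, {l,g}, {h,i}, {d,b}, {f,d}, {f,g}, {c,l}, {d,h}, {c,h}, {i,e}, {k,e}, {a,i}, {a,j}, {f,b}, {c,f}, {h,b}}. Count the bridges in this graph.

0

The edges on the cycle c-f-a-j-c are not bridges since each lies on that cycle.
Every edge lies on some cycle, so there are no bridges.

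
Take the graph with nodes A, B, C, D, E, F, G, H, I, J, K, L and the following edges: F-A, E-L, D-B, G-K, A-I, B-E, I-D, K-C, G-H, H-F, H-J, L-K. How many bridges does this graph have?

2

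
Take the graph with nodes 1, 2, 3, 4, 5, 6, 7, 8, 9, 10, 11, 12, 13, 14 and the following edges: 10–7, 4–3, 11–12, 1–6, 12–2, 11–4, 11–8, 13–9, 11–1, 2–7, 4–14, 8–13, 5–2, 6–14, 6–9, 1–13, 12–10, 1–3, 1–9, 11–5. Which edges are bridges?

none

The edges on the cycle 12-10-7-2-12 are not bridges since each lies on that cycle.
Every edge lies on some cycle, so there are no bridges.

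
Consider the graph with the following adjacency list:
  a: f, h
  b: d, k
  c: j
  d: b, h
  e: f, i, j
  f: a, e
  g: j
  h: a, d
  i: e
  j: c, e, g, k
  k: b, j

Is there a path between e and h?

Yes

From e we can reach a, b, c, d, e, f, g, h, i, j, k, which includes h.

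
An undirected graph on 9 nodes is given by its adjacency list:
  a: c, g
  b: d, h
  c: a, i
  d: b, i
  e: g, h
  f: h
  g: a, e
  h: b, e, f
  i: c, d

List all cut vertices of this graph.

Removing h increases the component count from 1 to 2, so h is a cut vertex.
By contrast removing f leaves 1 component; it is not a cut vertex. No other vertex is a cut vertex either.

h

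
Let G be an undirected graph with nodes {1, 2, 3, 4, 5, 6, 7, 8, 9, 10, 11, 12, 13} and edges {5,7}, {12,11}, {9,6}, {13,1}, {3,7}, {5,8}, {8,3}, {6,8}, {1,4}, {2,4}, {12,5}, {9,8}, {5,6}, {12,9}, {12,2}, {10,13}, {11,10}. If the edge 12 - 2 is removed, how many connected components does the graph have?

1

12 and 2 are still connected via 12-11-10-13-1-4-2, so the component count stays at 1.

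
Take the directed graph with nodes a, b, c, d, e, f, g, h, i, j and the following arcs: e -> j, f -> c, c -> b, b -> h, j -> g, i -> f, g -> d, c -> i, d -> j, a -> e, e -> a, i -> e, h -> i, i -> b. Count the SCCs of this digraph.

3

{b, c, f, h, i} are all mutually reachable — one SCC of size 5.
{d, g, j} are all mutually reachable — one SCC of size 3.
{a, e} are all mutually reachable — one SCC of size 2.
That gives 3 strongly connected components.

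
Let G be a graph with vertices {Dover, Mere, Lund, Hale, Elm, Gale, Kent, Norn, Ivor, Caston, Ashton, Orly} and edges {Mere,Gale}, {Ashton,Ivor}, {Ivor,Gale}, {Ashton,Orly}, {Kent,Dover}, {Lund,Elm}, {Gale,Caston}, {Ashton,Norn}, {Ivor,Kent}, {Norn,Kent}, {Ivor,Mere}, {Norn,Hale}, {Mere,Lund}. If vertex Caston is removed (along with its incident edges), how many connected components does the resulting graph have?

1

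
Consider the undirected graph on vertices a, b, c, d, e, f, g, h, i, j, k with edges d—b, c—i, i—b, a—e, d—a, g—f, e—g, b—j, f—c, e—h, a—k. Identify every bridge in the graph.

The edges on the cycle d-a-e-g-f-c-i-b-d are not bridges since each lies on that cycle.
But removing k—a disconnects k from a; removing h—e disconnects h from e; removing j—b disconnects j from b — these are bridges.

a-k, b-j, e-h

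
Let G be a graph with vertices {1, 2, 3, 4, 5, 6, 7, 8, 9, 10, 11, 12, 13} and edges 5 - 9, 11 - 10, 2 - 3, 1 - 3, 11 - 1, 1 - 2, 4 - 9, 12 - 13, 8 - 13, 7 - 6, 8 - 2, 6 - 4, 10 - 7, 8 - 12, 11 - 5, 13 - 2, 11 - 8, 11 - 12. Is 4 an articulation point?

No

Deleting 4 leaves 1 component (was 1) (its neighbors 6, 9 remain connected to each other), so 4 is not a cut vertex.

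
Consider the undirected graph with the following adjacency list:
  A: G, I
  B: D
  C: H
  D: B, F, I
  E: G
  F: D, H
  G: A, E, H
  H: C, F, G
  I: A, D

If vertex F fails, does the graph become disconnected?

Deleting F leaves 1 component (was 1) (its neighbors D, H remain connected to each other), so F is not a cut vertex.

No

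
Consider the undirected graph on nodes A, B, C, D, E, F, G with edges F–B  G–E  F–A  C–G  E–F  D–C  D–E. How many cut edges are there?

3

The edges on the cycle D-C-G-E-D are not bridges since each lies on that cycle.
But removing E–F disconnects E from F; removing F–A disconnects F from A; removing F–B disconnects F from B — these are bridges.
That makes 3 bridges.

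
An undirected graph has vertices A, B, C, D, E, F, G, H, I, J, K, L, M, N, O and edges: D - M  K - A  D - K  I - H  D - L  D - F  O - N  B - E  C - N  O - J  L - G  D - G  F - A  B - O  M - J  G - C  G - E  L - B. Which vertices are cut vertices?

D

Removing D increases the component count from 2 to 3, so D is a cut vertex.
By contrast removing C leaves 2 components; it is not a cut vertex. No other vertex is a cut vertex either.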